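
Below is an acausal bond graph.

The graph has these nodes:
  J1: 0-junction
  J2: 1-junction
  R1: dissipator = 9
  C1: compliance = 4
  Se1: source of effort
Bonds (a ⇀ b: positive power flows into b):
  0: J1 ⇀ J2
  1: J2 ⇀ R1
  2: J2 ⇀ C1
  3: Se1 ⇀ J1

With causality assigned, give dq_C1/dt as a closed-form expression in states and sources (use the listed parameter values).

bond 3 stroke at J1  (Se1 (Se) sets effort on bond)
bond 0 stroke at J2  (0-jn J1 has e-setter on 3)
bond 2 stroke at J2  (C1 outputs effort q/C1)
bond 1 stroke at R1  (J2 needs exactly one f-in)

dq_C1/dt = E_Se1/9 - q_C1/36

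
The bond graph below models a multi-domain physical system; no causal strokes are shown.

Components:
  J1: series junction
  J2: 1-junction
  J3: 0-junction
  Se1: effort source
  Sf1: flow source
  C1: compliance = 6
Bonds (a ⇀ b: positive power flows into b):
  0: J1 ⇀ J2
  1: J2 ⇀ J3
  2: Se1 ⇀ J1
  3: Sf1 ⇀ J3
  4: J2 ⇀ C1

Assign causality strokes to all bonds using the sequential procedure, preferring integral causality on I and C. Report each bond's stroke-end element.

b0 |J2
b1 |J3
b2 |J1
b3 |Sf1
b4 |J2

β2 |J1  (source Se1 imposes e)
β3 |Sf1  (source Sf1 imposes f)
β0 |J2  (J1: last free bond brings flow in)
β1 |J3  (J3 needs exactly one e-in)
β4 |J2  (J2: bond 1 brought flow, rest push out)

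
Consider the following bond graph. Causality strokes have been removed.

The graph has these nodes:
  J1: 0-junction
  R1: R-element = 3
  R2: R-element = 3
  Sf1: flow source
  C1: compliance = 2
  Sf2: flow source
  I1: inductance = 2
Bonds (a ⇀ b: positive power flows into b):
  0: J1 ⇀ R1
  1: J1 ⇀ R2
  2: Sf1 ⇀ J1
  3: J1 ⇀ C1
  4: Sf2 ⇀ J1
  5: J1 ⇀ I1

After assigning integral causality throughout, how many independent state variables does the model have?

b2 |Sf1  (source Sf1 imposes f)
b4 |Sf2  (Sf2 fixes flow; stroke at Sf2)
b3 |J1  (C1 outputs effort q/C1)
b0 |R1  (common-e at J1 fixed by 3)
b1 |R2  (J1: bond 3 brought effort, rest push out)
b5 |I1  (J1: bond 3 brought effort, rest push out)

2  (C1, I1 all integral)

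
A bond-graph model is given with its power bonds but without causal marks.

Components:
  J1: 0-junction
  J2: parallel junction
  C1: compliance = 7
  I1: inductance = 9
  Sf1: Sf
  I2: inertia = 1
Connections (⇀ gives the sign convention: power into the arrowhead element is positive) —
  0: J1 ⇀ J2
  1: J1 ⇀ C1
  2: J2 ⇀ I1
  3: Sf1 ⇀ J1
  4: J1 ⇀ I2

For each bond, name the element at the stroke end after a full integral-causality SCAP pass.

#3 stroke at Sf1  (Sf1 fixes flow; stroke at Sf1)
#1 stroke at J1  (prefer integral on C1)
#0 stroke at J2  (0-jn J1 has e-setter on 1)
#4 stroke at I2  (common-e at J1 fixed by 1)
#2 stroke at I1  (common-e at J2 fixed by 0)

b0 |J2
b1 |J1
b2 |I1
b3 |Sf1
b4 |I2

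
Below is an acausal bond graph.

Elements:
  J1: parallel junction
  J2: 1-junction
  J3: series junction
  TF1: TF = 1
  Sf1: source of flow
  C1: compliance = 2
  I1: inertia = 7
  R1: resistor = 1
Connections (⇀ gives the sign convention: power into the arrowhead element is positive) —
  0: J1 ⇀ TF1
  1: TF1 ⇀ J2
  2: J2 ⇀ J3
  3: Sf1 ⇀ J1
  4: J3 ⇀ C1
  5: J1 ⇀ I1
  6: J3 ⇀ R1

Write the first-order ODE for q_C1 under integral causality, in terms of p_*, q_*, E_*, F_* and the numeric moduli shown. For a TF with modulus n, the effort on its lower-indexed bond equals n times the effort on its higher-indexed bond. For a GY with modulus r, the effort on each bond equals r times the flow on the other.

bond 3 stroke at Sf1  (Sf1: flow source, stroke at near end)
bond 4 stroke at J3  (C1: C, integral causality)
bond 5 stroke at I1  (prefer integral on I1)
bond 0 stroke at J1  (J1 needs exactly one e-in)
bond 1 stroke at TF1  (TF1: transformer flips bond 0)
bond 2 stroke at J2  (J2: bond 1 brought flow, rest push out)
bond 6 stroke at J3  (common-f at J3 fixed by 2)

dq_C1/dt = F_Sf1 - p_I1/7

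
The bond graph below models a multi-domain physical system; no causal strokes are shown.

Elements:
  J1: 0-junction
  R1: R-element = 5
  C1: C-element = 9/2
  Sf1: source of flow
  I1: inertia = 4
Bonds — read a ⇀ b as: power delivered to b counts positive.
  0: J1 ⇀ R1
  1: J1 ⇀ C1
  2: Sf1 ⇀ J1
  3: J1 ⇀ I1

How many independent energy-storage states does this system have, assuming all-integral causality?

β2 →Sf1  (Sf1: flow source, stroke at near end)
β1 →J1  (C1: C, integral causality)
β0 →R1  (0-jn J1 has e-setter on 1)
β3 →I1  (0-jn J1 has e-setter on 1)

2  (C1, I1 all integral)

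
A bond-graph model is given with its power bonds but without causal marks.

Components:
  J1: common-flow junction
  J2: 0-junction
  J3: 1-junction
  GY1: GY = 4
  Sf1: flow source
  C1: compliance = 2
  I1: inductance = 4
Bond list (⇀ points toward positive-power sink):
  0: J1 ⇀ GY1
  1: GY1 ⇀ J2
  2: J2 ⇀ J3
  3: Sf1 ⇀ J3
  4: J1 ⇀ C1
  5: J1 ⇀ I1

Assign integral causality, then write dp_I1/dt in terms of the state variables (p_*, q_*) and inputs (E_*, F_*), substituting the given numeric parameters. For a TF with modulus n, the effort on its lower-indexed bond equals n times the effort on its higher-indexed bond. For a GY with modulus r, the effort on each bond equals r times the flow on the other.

β3 stroke→Sf1  (source Sf1 imposes f)
β2 stroke→J3  (common-f at J3 fixed by 3)
β1 stroke→J2  (closing 0-jn rule on J2)
β0 stroke→J1  (GY1: gyrator matches bond 1)
β4 stroke→J1  (C1 outputs effort q/C1)
β5 stroke→I1  (J1: last free bond brings flow in)

dp_I1/dt = -4*F_Sf1 - q_C1/2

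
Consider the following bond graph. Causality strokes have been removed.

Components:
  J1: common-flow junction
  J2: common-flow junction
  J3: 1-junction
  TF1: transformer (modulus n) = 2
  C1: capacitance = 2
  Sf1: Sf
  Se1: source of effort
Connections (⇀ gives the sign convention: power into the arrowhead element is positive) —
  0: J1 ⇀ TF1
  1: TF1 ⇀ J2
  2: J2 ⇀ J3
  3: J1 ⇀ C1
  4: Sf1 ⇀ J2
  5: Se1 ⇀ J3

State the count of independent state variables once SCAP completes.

1  (C1 all integral)

β4 |Sf1  (source Sf1 imposes f)
β5 |J3  (Se1: effort source, stroke at far end)
β1 |J2  (common-f at J2 fixed by 4)
β2 |J2  (J2 flow already set via bond 4)
β0 |TF1  (TF1: transformer flips bond 1)
β3 |J1  (J1: bond 0 brought flow, rest push out)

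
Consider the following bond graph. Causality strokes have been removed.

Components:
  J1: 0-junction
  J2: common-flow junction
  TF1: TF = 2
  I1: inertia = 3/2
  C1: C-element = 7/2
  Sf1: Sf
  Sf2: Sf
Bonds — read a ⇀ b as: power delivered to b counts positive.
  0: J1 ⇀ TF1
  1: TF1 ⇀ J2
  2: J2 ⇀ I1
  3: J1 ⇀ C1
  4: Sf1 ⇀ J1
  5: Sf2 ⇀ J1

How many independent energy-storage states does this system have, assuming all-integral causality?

#4 →Sf1  (Sf1 fixes flow; stroke at Sf1)
#5 →Sf2  (Sf2 (Sf) sets flow on bond)
#2 →I1  (prefer integral on I1)
#1 →J2  (J2 flow already set via bond 2)
#0 →TF1  (TF1: transformer flips bond 1)
#3 →J1  (only one effort-in slot at J1)

2  (C1, I1 all integral)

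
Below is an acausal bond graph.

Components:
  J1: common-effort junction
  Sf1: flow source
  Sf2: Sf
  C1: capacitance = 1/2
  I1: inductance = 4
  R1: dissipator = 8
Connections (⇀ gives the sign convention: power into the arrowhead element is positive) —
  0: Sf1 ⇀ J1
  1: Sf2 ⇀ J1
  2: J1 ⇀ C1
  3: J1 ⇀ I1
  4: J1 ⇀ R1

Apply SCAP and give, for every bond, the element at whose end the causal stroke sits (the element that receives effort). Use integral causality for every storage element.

bond 0 stroke→Sf1
bond 1 stroke→Sf2
bond 2 stroke→J1
bond 3 stroke→I1
bond 4 stroke→R1

#0 stroke at Sf1  (source Sf1 imposes f)
#1 stroke at Sf2  (source Sf2 imposes f)
#2 stroke at J1  (C1 outputs effort q/C1)
#3 stroke at I1  (J1 effort already set via bond 2)
#4 stroke at R1  (0-jn J1 has e-setter on 2)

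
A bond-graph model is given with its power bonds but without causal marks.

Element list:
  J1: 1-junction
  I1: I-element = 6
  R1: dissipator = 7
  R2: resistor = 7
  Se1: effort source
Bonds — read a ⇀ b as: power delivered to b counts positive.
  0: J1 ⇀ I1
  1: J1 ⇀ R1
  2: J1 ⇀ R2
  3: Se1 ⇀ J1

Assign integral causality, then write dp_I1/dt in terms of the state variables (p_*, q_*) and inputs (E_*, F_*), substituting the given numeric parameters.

dp_I1/dt = E_Se1 - 7*p_I1/3

b3 |J1  (Se1: effort source, stroke at far end)
b0 |I1  (I1 outputs flow p/I1)
b1 |J1  (J1 flow already set via bond 0)
b2 |J1  (1-jn J1 has f-setter on 0)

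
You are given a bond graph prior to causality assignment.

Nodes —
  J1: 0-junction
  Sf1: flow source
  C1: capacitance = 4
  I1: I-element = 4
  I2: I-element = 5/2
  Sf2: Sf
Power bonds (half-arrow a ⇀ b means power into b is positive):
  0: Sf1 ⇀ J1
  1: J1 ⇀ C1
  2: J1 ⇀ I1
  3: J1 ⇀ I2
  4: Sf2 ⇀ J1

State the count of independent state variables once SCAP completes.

3  (C1, I1, I2 all integral)

b0 |Sf1  (Sf1 (Sf) sets flow on bond)
b4 |Sf2  (Sf2: flow source, stroke at near end)
b1 |J1  (C1 outputs effort q/C1)
b2 |I1  (0-jn J1 has e-setter on 1)
b3 |I2  (common-e at J1 fixed by 1)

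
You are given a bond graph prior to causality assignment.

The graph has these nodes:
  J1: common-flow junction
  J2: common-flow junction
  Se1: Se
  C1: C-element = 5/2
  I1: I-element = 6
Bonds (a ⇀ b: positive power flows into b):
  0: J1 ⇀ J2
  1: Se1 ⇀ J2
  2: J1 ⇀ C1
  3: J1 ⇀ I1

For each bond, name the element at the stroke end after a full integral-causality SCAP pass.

#1 stroke at J2  (source Se1 imposes e)
#0 stroke at J1  (only one flow-in slot at J2)
#2 stroke at J1  (C1 outputs effort q/C1)
#3 stroke at I1  (only one flow-in slot at J1)

#0 |J1
#1 |J2
#2 |J1
#3 |I1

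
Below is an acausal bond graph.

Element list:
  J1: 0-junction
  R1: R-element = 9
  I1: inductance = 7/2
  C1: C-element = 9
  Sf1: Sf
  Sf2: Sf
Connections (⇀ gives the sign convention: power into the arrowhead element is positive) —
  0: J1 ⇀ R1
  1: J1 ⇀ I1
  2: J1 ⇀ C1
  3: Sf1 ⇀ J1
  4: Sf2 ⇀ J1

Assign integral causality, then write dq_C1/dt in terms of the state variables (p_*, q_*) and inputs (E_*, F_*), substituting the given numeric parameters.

dq_C1/dt = F_Sf1 + F_Sf2 - 2*p_I1/7 - q_C1/81

#3 stroke at Sf1  (Sf1: flow source, stroke at near end)
#4 stroke at Sf2  (Sf2 fixes flow; stroke at Sf2)
#1 stroke at I1  (prefer integral on I1)
#2 stroke at J1  (C1 outputs effort q/C1)
#0 stroke at R1  (common-e at J1 fixed by 2)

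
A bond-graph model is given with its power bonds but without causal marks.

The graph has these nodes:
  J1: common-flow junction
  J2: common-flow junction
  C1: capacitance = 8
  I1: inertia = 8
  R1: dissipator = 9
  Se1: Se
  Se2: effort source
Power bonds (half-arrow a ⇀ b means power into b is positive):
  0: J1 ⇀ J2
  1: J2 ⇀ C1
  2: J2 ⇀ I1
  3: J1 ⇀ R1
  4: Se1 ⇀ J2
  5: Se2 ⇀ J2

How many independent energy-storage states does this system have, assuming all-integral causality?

2  (C1, I1 all integral)

bond 4 stroke at J2  (source Se1 imposes e)
bond 5 stroke at J2  (Se2 fixes effort; stroke away)
bond 1 stroke at J2  (C1 outputs effort q/C1)
bond 2 stroke at I1  (I1 outputs flow p/I1)
bond 0 stroke at J2  (J2 flow already set via bond 2)
bond 3 stroke at J1  (1-jn J1 has f-setter on 0)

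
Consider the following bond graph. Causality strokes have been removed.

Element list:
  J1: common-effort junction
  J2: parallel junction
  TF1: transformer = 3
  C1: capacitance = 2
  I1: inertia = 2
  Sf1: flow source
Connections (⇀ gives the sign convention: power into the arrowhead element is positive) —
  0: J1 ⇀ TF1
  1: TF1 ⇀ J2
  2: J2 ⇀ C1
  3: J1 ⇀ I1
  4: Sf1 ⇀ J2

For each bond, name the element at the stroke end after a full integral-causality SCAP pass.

#0 stroke at J1
#1 stroke at TF1
#2 stroke at J2
#3 stroke at I1
#4 stroke at Sf1

b4 |Sf1  (Sf1 fixes flow; stroke at Sf1)
b2 |J2  (C1: C, integral causality)
b1 |TF1  (J2: bond 2 brought effort, rest push out)
b0 |J1  (TF TF1: opposite of bond 1)
b3 |I1  (common-e at J1 fixed by 0)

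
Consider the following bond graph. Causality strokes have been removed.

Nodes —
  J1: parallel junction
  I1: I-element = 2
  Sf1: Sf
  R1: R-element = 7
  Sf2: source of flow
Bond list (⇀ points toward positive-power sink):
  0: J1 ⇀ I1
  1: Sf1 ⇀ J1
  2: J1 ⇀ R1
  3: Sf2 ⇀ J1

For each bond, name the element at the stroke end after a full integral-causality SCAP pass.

β1 |Sf1  (source Sf1 imposes f)
β3 |Sf2  (Sf2: flow source, stroke at near end)
β0 |I1  (I1 integral (f out))
β2 |J1  (J1 needs exactly one e-in)

b0 →I1
b1 →Sf1
b2 →J1
b3 →Sf2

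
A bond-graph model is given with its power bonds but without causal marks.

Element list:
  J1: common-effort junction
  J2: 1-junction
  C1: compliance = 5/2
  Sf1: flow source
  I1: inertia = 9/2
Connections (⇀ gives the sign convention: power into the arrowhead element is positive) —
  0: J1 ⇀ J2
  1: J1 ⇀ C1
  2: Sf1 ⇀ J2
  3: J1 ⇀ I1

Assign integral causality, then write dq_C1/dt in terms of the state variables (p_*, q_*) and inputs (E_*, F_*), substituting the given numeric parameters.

dq_C1/dt = -F_Sf1 - 2*p_I1/9

bond 2 |Sf1  (Sf1 (Sf) sets flow on bond)
bond 0 |J2  (1-jn J2 has f-setter on 2)
bond 1 |J1  (C1 integral (e out))
bond 3 |I1  (J1: bond 1 brought effort, rest push out)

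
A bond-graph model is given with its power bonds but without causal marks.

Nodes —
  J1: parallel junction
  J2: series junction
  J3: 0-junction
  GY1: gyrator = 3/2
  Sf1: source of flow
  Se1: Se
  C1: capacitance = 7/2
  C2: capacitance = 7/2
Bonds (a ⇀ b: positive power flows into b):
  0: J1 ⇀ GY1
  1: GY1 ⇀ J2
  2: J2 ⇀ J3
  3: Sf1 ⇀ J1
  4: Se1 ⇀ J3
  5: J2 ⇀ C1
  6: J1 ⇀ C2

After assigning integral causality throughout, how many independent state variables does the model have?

bond 3 |Sf1  (Sf1 fixes flow; stroke at Sf1)
bond 4 |J3  (source Se1 imposes e)
bond 2 |J2  (common-e at J3 fixed by 4)
bond 5 |J2  (C1 outputs effort q/C1)
bond 1 |GY1  (closing 1-jn rule on J2)
bond 0 |GY1  (through GY1, causality inverts; strokes same side of GY1)
bond 6 |J1  (J1: last free bond brings effort in)

2  (C1, C2 all integral)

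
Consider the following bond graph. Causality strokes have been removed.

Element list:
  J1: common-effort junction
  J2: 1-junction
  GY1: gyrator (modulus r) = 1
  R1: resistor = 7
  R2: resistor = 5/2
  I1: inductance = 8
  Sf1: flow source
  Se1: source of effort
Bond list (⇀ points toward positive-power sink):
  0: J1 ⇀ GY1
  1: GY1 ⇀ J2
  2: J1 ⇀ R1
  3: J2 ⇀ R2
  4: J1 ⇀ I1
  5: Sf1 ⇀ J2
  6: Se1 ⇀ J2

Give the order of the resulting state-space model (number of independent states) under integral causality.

bond 5 |Sf1  (Sf1 fixes flow; stroke at Sf1)
bond 6 |J2  (Se1 fixes effort; stroke away)
bond 1 |J2  (J2: bond 5 brought flow, rest push out)
bond 3 |J2  (J2 flow already set via bond 5)
bond 0 |J1  (through GY1, causality inverts; strokes same side of GY1)
bond 2 |R1  (J1: bond 0 brought effort, rest push out)
bond 4 |I1  (0-jn J1 has e-setter on 0)

1  (I1 all integral)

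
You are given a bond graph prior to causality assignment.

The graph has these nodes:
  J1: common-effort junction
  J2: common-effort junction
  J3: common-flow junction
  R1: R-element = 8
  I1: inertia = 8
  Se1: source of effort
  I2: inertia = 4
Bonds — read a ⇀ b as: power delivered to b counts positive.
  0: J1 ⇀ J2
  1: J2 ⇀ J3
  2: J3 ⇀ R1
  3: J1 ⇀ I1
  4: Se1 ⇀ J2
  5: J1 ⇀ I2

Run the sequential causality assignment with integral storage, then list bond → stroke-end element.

b0 |J1
b1 |J3
b2 |R1
b3 |I1
b4 |J2
b5 |I2

b4 →J2  (Se1: effort source, stroke at far end)
b0 →J1  (J2 effort already set via bond 4)
b1 →J3  (J2 effort already set via bond 4)
b2 →R1  (J3 needs exactly one f-in)
b3 →I1  (J1: bond 0 brought effort, rest push out)
b5 →I2  (common-e at J1 fixed by 0)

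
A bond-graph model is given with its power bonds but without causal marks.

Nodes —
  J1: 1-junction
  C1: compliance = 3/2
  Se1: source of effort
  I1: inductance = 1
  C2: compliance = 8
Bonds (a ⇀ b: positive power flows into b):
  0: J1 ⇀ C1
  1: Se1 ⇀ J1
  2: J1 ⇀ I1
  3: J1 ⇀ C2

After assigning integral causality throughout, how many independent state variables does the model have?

bond 1 stroke→J1  (source Se1 imposes e)
bond 0 stroke→J1  (C1: C, integral causality)
bond 2 stroke→I1  (I1 outputs flow p/I1)
bond 3 stroke→J1  (common-f at J1 fixed by 2)

3  (C1, C2, I1 all integral)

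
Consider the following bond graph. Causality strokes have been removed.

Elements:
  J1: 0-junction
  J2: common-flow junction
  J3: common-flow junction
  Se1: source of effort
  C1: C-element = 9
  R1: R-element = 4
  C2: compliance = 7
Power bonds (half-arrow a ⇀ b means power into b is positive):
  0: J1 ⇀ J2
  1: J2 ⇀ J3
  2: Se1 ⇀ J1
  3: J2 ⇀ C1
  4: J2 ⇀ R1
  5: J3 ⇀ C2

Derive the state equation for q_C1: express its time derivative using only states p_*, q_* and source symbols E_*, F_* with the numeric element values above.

β2 stroke→J1  (Se1: effort source, stroke at far end)
β0 stroke→J2  (J1: bond 2 brought effort, rest push out)
β3 stroke→J2  (prefer integral on C1)
β5 stroke→J3  (C2 outputs effort q/C2)
β1 stroke→J2  (only one flow-in slot at J3)
β4 stroke→R1  (J2: last free bond brings flow in)

dq_C1/dt = E_Se1/4 - q_C1/36 - q_C2/28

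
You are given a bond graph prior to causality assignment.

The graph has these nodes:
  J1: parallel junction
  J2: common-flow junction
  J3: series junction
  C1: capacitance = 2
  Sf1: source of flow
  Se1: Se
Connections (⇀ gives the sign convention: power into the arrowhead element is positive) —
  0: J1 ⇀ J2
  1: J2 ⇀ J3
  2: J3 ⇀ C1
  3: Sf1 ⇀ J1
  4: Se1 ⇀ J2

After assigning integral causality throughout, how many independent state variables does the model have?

#3 stroke→Sf1  (Sf1: flow source, stroke at near end)
#4 stroke→J2  (source Se1 imposes e)
#0 stroke→J1  (J1 needs exactly one e-in)
#1 stroke→J2  (J2 flow already set via bond 0)
#2 stroke→J3  (common-f at J3 fixed by 1)

1  (C1 all integral)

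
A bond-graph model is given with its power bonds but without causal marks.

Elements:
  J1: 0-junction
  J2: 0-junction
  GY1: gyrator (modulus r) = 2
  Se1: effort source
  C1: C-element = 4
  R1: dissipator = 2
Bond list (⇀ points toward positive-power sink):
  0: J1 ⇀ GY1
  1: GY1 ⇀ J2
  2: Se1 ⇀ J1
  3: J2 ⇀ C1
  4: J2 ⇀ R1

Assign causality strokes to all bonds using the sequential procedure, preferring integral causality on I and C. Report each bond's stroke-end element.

bond 0 stroke at GY1
bond 1 stroke at GY1
bond 2 stroke at J1
bond 3 stroke at J2
bond 4 stroke at R1

bond 2 stroke at J1  (Se1: effort source, stroke at far end)
bond 0 stroke at GY1  (common-e at J1 fixed by 2)
bond 1 stroke at GY1  (GY1 both-in/both-out from 0)
bond 3 stroke at J2  (C1 integral (e out))
bond 4 stroke at R1  (common-e at J2 fixed by 3)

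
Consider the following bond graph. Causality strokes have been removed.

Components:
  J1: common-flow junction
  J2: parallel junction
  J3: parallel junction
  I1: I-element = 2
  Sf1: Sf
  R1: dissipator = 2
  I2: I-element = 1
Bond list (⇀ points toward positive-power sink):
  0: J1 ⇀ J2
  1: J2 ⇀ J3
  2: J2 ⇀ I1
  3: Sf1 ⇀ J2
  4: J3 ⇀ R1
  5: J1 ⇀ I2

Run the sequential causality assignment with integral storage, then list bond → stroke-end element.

β0 stroke→J1
β1 stroke→J2
β2 stroke→I1
β3 stroke→Sf1
β4 stroke→J3
β5 stroke→I2

bond 3 stroke at Sf1  (source Sf1 imposes f)
bond 2 stroke at I1  (prefer integral on I1)
bond 5 stroke at I2  (I2 integral (f out))
bond 0 stroke at J1  (1-jn J1 has f-setter on 5)
bond 1 stroke at J2  (closing 0-jn rule on J2)
bond 4 stroke at J3  (closing 0-jn rule on J3)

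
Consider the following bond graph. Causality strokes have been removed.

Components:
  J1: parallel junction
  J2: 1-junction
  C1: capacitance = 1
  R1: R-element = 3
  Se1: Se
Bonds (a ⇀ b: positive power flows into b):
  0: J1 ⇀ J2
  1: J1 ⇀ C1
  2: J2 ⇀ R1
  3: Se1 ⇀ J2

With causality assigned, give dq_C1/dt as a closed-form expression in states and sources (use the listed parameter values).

dq_C1/dt = -E_Se1/3 - q_C1/3

b3 |J2  (Se1 (Se) sets effort on bond)
b1 |J1  (prefer integral on C1)
b0 |J2  (J1: bond 1 brought effort, rest push out)
b2 |R1  (J2 needs exactly one f-in)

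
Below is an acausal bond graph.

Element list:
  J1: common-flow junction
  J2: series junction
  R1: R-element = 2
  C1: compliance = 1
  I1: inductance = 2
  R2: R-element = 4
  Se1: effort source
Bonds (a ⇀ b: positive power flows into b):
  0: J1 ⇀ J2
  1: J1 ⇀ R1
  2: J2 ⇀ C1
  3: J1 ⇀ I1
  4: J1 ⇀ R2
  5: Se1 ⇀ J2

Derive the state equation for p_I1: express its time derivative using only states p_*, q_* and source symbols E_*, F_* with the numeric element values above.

β5 →J2  (Se1 (Se) sets effort on bond)
β2 →J2  (prefer integral on C1)
β0 →J1  (only one flow-in slot at J2)
β3 →I1  (I1 outputs flow p/I1)
β1 →J1  (common-f at J1 fixed by 3)
β4 →J1  (common-f at J1 fixed by 3)

dp_I1/dt = E_Se1 - 3*p_I1 - q_C1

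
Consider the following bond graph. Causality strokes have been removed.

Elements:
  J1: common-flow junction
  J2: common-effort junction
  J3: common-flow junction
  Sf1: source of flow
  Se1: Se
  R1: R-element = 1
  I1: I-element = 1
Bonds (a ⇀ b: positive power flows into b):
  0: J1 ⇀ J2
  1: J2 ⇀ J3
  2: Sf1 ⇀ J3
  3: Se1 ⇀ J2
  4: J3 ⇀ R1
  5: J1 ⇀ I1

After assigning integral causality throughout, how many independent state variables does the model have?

#2 |Sf1  (Sf1 (Sf) sets flow on bond)
#3 |J2  (source Se1 imposes e)
#0 |J1  (J2 effort already set via bond 3)
#1 |J3  (0-jn J2 has e-setter on 3)
#4 |J3  (common-f at J3 fixed by 2)
#5 |I1  (only one flow-in slot at J1)

1  (I1 all integral)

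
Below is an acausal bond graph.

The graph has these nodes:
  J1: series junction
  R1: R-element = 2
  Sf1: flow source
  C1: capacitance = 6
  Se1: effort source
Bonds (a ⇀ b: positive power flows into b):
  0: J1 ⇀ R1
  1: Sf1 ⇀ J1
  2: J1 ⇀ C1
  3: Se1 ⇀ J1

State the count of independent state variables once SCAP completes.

#1 stroke at Sf1  (Sf1 (Sf) sets flow on bond)
#3 stroke at J1  (source Se1 imposes e)
#0 stroke at J1  (J1 flow already set via bond 1)
#2 stroke at J1  (J1: bond 1 brought flow, rest push out)

1  (C1 all integral)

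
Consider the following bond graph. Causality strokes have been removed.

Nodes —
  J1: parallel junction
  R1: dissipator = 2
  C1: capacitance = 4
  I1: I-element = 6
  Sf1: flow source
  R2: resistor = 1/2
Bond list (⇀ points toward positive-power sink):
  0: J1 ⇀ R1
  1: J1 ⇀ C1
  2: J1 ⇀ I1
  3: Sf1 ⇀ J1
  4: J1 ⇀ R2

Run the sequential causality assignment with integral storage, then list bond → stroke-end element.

β3 stroke at Sf1  (Sf1 (Sf) sets flow on bond)
β1 stroke at J1  (C1: C, integral causality)
β0 stroke at R1  (common-e at J1 fixed by 1)
β2 stroke at I1  (common-e at J1 fixed by 1)
β4 stroke at R2  (J1 effort already set via bond 1)

b0 stroke at R1
b1 stroke at J1
b2 stroke at I1
b3 stroke at Sf1
b4 stroke at R2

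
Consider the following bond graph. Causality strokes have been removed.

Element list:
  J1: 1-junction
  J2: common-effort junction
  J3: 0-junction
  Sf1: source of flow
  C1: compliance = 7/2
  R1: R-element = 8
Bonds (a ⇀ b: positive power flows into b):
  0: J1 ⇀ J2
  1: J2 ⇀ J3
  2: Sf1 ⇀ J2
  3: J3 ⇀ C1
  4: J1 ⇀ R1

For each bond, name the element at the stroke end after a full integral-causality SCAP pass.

bond 0 stroke→J1
bond 1 stroke→J2
bond 2 stroke→Sf1
bond 3 stroke→J3
bond 4 stroke→R1

b2 →Sf1  (Sf1 (Sf) sets flow on bond)
b3 →J3  (C1: C, integral causality)
b1 →J2  (common-e at J3 fixed by 3)
b0 →J1  (J2 effort already set via bond 1)
b4 →R1  (J1: last free bond brings flow in)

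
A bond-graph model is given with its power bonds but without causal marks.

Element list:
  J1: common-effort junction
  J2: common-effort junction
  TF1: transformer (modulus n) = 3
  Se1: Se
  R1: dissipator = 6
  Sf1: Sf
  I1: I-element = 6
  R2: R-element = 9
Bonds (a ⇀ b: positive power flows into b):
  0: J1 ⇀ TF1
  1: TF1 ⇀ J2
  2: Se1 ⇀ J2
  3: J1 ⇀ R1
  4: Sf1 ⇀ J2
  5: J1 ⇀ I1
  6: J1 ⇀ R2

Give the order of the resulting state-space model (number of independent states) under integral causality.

#2 stroke→J2  (Se1: effort source, stroke at far end)
#4 stroke→Sf1  (Sf1 fixes flow; stroke at Sf1)
#1 stroke→TF1  (common-e at J2 fixed by 2)
#0 stroke→J1  (TF TF1: opposite of bond 1)
#3 stroke→R1  (common-e at J1 fixed by 0)
#5 stroke→I1  (0-jn J1 has e-setter on 0)
#6 stroke→R2  (J1: bond 0 brought effort, rest push out)

1  (I1 all integral)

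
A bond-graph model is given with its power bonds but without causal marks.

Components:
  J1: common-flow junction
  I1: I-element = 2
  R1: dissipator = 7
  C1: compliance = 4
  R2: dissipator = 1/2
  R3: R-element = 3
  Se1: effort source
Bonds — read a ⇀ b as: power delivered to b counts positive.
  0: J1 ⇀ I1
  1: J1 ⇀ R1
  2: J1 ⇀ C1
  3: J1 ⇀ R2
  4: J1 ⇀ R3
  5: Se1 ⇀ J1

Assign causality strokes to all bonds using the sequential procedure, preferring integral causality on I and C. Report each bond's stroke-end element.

b5 stroke at J1  (Se1 (Se) sets effort on bond)
b0 stroke at I1  (I1 integral (f out))
b1 stroke at J1  (J1: bond 0 brought flow, rest push out)
b2 stroke at J1  (1-jn J1 has f-setter on 0)
b3 stroke at J1  (J1 flow already set via bond 0)
b4 stroke at J1  (J1 flow already set via bond 0)

b0 stroke→I1
b1 stroke→J1
b2 stroke→J1
b3 stroke→J1
b4 stroke→J1
b5 stroke→J1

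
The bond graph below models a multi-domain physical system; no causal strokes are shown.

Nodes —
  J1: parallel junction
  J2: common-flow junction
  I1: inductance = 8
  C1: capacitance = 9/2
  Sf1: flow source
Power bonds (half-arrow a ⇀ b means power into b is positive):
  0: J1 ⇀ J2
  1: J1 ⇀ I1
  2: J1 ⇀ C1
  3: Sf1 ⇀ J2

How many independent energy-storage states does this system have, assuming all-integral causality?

2  (C1, I1 all integral)

β3 |Sf1  (Sf1 fixes flow; stroke at Sf1)
β0 |J2  (1-jn J2 has f-setter on 3)
β1 |I1  (prefer integral on I1)
β2 |J1  (J1: last free bond brings effort in)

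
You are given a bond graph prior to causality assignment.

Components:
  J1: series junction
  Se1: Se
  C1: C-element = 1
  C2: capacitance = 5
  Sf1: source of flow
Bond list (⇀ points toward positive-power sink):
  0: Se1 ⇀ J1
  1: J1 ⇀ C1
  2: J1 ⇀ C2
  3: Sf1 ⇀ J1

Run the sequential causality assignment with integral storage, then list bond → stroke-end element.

#0 stroke→J1  (Se1 (Se) sets effort on bond)
#3 stroke→Sf1  (Sf1: flow source, stroke at near end)
#1 stroke→J1  (J1: bond 3 brought flow, rest push out)
#2 stroke→J1  (common-f at J1 fixed by 3)

b0 →J1
b1 →J1
b2 →J1
b3 →Sf1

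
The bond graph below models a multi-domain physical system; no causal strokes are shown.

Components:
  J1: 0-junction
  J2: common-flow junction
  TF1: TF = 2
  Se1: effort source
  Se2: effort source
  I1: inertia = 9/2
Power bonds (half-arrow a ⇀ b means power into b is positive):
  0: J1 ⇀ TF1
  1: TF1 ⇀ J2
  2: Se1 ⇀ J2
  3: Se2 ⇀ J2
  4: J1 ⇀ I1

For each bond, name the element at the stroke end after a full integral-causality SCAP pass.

#0 stroke→J1
#1 stroke→TF1
#2 stroke→J2
#3 stroke→J2
#4 stroke→I1

b2 stroke at J2  (Se1 (Se) sets effort on bond)
b3 stroke at J2  (source Se2 imposes e)
b1 stroke at TF1  (J2 needs exactly one f-in)
b0 stroke at J1  (through TF1, causality passes straight; one stroke at TF1)
b4 stroke at I1  (0-jn J1 has e-setter on 0)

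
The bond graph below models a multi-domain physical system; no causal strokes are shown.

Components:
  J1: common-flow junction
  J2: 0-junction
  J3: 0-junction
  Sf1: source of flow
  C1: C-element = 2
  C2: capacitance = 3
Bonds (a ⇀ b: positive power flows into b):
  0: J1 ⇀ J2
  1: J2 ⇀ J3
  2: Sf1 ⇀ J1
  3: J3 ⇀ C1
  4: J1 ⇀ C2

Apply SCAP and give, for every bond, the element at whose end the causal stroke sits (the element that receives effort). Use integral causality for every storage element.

#2 stroke at Sf1  (Sf1: flow source, stroke at near end)
#0 stroke at J1  (common-f at J1 fixed by 2)
#4 stroke at J1  (J1: bond 2 brought flow, rest push out)
#1 stroke at J2  (J2: last free bond brings effort in)
#3 stroke at J3  (only one effort-in slot at J3)

#0 |J1
#1 |J2
#2 |Sf1
#3 |J3
#4 |J1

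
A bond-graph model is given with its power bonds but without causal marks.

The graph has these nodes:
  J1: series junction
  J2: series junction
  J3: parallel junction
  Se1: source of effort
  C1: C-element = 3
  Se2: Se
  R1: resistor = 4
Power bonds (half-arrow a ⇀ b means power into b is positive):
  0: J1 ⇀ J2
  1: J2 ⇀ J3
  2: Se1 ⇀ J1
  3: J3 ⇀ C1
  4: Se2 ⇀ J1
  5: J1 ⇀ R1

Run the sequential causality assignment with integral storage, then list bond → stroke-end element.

#2 stroke→J1  (Se1 fixes effort; stroke away)
#4 stroke→J1  (source Se2 imposes e)
#3 stroke→J3  (C1 outputs effort q/C1)
#1 stroke→J2  (J3 effort already set via bond 3)
#0 stroke→J1  (J2: last free bond brings flow in)
#5 stroke→R1  (closing 1-jn rule on J1)

#0 stroke→J1
#1 stroke→J2
#2 stroke→J1
#3 stroke→J3
#4 stroke→J1
#5 stroke→R1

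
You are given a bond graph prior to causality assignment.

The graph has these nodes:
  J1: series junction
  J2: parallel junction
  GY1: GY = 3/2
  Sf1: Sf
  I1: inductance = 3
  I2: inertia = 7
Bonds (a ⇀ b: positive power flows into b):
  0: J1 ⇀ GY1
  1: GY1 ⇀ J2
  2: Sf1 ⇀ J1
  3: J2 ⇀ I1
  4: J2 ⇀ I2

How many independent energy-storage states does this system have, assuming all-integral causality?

2  (I1, I2 all integral)

β2 stroke at Sf1  (Sf1: flow source, stroke at near end)
β0 stroke at J1  (J1: bond 2 brought flow, rest push out)
β1 stroke at J2  (GY GY1: same side as bond 0)
β3 stroke at I1  (J2 effort already set via bond 1)
β4 stroke at I2  (J2: bond 1 brought effort, rest push out)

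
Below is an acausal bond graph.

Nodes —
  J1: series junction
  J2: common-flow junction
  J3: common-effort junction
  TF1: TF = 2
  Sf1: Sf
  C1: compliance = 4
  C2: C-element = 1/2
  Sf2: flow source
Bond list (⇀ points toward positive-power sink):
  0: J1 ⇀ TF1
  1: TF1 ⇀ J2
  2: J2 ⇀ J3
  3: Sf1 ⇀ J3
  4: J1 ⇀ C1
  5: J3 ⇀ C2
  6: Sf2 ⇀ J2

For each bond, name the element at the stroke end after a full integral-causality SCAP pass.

bond 0 stroke→TF1
bond 1 stroke→J2
bond 2 stroke→J2
bond 3 stroke→Sf1
bond 4 stroke→J1
bond 5 stroke→J3
bond 6 stroke→Sf2

#3 →Sf1  (Sf1 (Sf) sets flow on bond)
#6 →Sf2  (Sf2: flow source, stroke at near end)
#1 →J2  (J2: bond 6 brought flow, rest push out)
#2 →J2  (common-f at J2 fixed by 6)
#5 →J3  (J3 needs exactly one e-in)
#0 →TF1  (through TF1, causality passes straight; one stroke at TF1)
#4 →J1  (J1: bond 0 brought flow, rest push out)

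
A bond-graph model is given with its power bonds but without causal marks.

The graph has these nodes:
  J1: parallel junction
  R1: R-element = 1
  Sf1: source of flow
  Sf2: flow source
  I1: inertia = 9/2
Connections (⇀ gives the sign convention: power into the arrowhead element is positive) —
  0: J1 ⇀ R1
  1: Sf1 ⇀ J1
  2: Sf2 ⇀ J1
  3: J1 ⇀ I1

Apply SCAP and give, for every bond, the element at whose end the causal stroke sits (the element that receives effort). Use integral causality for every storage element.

b0 stroke at J1
b1 stroke at Sf1
b2 stroke at Sf2
b3 stroke at I1

#1 stroke→Sf1  (Sf1 fixes flow; stroke at Sf1)
#2 stroke→Sf2  (Sf2 fixes flow; stroke at Sf2)
#3 stroke→I1  (prefer integral on I1)
#0 stroke→J1  (only one effort-in slot at J1)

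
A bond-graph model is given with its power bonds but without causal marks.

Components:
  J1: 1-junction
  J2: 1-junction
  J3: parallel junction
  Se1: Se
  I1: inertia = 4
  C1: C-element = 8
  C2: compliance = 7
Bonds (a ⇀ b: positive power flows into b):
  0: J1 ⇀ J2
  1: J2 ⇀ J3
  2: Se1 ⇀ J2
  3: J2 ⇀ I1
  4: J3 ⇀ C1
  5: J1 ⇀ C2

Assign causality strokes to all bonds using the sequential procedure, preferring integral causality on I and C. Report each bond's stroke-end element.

bond 0 |J2
bond 1 |J2
bond 2 |J2
bond 3 |I1
bond 4 |J3
bond 5 |J1

β2 stroke→J2  (Se1: effort source, stroke at far end)
β3 stroke→I1  (I1 integral (f out))
β0 stroke→J2  (1-jn J2 has f-setter on 3)
β1 stroke→J2  (J2 flow already set via bond 3)
β4 stroke→J3  (closing 0-jn rule on J3)
β5 stroke→J1  (J1 flow already set via bond 0)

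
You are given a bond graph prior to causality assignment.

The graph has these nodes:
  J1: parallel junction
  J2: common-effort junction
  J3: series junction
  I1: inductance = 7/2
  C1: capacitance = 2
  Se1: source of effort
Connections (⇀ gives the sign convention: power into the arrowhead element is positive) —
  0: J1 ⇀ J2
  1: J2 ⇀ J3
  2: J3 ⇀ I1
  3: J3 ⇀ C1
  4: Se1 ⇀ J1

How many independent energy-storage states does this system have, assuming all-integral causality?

#4 stroke→J1  (Se1 fixes effort; stroke away)
#0 stroke→J2  (common-e at J1 fixed by 4)
#1 stroke→J3  (0-jn J2 has e-setter on 0)
#2 stroke→I1  (I1: I, integral causality)
#3 stroke→J3  (J3: bond 2 brought flow, rest push out)

2  (C1, I1 all integral)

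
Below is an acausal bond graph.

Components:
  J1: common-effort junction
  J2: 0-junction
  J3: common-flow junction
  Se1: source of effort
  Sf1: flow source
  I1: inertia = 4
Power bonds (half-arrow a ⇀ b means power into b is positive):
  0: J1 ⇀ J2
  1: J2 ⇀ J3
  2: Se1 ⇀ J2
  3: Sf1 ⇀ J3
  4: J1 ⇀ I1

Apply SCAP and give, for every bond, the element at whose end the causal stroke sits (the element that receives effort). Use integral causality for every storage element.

b0 →J1
b1 →J3
b2 →J2
b3 →Sf1
b4 →I1

#2 →J2  (source Se1 imposes e)
#3 →Sf1  (Sf1: flow source, stroke at near end)
#0 →J1  (J2 effort already set via bond 2)
#1 →J3  (common-e at J2 fixed by 2)
#4 →I1  (J1 effort already set via bond 0)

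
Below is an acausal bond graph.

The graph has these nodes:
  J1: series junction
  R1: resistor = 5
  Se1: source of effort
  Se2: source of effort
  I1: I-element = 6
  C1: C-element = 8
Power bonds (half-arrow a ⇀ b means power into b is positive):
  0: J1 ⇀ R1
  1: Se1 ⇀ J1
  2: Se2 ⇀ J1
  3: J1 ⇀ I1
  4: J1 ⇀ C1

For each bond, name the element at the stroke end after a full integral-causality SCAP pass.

bond 0 stroke→J1
bond 1 stroke→J1
bond 2 stroke→J1
bond 3 stroke→I1
bond 4 stroke→J1

b1 stroke at J1  (source Se1 imposes e)
b2 stroke at J1  (source Se2 imposes e)
b3 stroke at I1  (I1 integral (f out))
b0 stroke at J1  (common-f at J1 fixed by 3)
b4 stroke at J1  (1-jn J1 has f-setter on 3)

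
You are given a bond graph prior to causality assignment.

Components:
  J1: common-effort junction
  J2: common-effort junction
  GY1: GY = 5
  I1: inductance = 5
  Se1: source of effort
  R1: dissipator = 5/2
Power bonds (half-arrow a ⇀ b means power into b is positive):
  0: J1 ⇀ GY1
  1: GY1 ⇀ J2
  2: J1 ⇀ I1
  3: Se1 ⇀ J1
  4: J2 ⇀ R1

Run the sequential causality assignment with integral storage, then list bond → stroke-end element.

#0 →GY1
#1 →GY1
#2 →I1
#3 →J1
#4 →J2

bond 3 stroke→J1  (source Se1 imposes e)
bond 0 stroke→GY1  (0-jn J1 has e-setter on 3)
bond 2 stroke→I1  (J1: bond 3 brought effort, rest push out)
bond 1 stroke→GY1  (GY1 both-in/both-out from 0)
bond 4 stroke→J2  (J2 needs exactly one e-in)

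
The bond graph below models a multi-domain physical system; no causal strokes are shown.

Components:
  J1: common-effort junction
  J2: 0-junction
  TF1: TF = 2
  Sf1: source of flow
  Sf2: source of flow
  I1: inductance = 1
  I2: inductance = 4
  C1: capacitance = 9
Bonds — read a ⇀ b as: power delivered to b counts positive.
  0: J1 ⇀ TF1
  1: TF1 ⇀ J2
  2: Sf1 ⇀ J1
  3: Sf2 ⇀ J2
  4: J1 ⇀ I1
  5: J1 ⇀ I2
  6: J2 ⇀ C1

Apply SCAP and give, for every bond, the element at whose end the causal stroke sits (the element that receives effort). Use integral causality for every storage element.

β2 stroke→Sf1  (Sf1: flow source, stroke at near end)
β3 stroke→Sf2  (Sf2 fixes flow; stroke at Sf2)
β4 stroke→I1  (I1 integral (f out))
β5 stroke→I2  (prefer integral on I2)
β0 stroke→J1  (J1: last free bond brings effort in)
β1 stroke→TF1  (TF TF1: opposite of bond 0)
β6 stroke→J2  (closing 0-jn rule on J2)

β0 stroke at J1
β1 stroke at TF1
β2 stroke at Sf1
β3 stroke at Sf2
β4 stroke at I1
β5 stroke at I2
β6 stroke at J2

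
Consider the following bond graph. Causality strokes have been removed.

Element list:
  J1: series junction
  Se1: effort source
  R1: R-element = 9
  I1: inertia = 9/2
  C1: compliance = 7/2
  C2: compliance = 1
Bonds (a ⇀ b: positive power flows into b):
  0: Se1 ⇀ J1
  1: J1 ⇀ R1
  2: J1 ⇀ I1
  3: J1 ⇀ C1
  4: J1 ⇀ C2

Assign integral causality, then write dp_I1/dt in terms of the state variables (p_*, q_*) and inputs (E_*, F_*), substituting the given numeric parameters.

dp_I1/dt = E_Se1 - 2*p_I1 - 2*q_C1/7 - q_C2

bond 0 |J1  (Se1: effort source, stroke at far end)
bond 2 |I1  (prefer integral on I1)
bond 1 |J1  (common-f at J1 fixed by 2)
bond 3 |J1  (J1: bond 2 brought flow, rest push out)
bond 4 |J1  (common-f at J1 fixed by 2)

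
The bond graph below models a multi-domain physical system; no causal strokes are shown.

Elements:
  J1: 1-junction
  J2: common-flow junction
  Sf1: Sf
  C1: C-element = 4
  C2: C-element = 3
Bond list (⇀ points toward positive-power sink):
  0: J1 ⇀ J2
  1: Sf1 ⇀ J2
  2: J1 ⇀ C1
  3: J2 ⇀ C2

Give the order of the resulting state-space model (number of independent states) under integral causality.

2  (C1, C2 all integral)

bond 1 →Sf1  (Sf1 (Sf) sets flow on bond)
bond 0 →J2  (J2: bond 1 brought flow, rest push out)
bond 3 →J2  (J2: bond 1 brought flow, rest push out)
bond 2 →J1  (J1: bond 0 brought flow, rest push out)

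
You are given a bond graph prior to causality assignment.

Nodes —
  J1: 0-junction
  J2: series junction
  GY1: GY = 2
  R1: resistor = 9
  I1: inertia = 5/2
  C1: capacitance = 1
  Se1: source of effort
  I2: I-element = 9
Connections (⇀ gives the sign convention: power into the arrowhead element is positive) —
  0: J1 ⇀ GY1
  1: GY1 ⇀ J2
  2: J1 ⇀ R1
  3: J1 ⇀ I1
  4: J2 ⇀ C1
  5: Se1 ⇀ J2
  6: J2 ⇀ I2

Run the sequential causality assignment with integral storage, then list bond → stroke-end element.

b5 →J2  (Se1: effort source, stroke at far end)
b3 →I1  (prefer integral on I1)
b4 →J2  (C1 integral (e out))
b6 →I2  (I2 integral (f out))
b1 →J2  (J2: bond 6 brought flow, rest push out)
b0 →J1  (GY GY1: same side as bond 1)
b2 →R1  (J1: bond 0 brought effort, rest push out)

#0 →J1
#1 →J2
#2 →R1
#3 →I1
#4 →J2
#5 →J2
#6 →I2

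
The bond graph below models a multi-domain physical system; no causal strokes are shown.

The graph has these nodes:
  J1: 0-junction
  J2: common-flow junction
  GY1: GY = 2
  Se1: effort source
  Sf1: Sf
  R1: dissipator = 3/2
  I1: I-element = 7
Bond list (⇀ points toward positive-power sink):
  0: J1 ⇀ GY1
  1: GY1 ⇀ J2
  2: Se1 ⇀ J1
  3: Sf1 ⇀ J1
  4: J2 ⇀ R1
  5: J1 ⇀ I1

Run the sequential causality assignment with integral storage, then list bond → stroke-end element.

#2 →J1  (Se1 (Se) sets effort on bond)
#3 →Sf1  (source Sf1 imposes f)
#0 →GY1  (common-e at J1 fixed by 2)
#5 →I1  (0-jn J1 has e-setter on 2)
#1 →GY1  (GY GY1: same side as bond 0)
#4 →J2  (J2: bond 1 brought flow, rest push out)

b0 →GY1
b1 →GY1
b2 →J1
b3 →Sf1
b4 →J2
b5 →I1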